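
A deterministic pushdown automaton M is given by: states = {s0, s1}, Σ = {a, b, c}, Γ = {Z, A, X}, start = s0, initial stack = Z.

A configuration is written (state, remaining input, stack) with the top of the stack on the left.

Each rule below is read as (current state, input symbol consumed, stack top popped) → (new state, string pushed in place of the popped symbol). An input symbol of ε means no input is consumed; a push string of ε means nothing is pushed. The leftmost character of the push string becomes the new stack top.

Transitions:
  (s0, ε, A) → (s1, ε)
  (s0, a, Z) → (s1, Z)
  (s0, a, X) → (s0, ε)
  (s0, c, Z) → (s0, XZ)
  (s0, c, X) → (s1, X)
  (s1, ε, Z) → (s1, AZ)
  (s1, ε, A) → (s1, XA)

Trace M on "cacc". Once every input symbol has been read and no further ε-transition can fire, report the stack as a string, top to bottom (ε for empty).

(s0, cacc, Z)
  read c, top Z: go to s0, push XZ → (s0, acc, XZ)
  read a, top X: go to s0, push ε → (s0, cc, Z)
  read c, top Z: go to s0, push XZ → (s0, c, XZ)
  read c, top X: go to s1, push X → (s1, ε, XZ)
All input consumed in state s1 with stack XZ.

XZ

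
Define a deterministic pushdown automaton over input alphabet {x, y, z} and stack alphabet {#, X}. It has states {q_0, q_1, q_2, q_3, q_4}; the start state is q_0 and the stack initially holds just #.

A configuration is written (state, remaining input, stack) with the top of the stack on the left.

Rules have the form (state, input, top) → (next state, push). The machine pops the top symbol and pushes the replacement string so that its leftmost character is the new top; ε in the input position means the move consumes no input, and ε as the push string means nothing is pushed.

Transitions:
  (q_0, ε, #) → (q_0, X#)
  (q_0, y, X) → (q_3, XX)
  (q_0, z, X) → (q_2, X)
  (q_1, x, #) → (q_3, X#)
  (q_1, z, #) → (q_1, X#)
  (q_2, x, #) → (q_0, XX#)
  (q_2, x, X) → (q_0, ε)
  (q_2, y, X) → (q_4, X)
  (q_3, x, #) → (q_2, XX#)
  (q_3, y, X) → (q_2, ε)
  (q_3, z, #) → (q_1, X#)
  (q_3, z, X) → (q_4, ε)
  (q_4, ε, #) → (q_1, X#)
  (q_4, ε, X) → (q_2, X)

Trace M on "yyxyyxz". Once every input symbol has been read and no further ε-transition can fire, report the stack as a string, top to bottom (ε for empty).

X#

(q_0, yyxyyxz, #)
  ε-move, top #: go to q_0, push X# → (q_0, yyxyyxz, X#)
  read y, top X: go to q_3, push XX → (q_3, yxyyxz, XX#)
  read y, top X: go to q_2, push ε → (q_2, xyyxz, X#)
  read x, top X: go to q_0, push ε → (q_0, yyxz, #)
  ε-move, top #: go to q_0, push X# → (q_0, yyxz, X#)
  read y, top X: go to q_3, push XX → (q_3, yxz, XX#)
  read y, top X: go to q_2, push ε → (q_2, xz, X#)
  read x, top X: go to q_0, push ε → (q_0, z, #)
  ε-move, top #: go to q_0, push X# → (q_0, z, X#)
  read z, top X: go to q_2, push X → (q_2, ε, X#)
All input consumed in state q_2 with stack X#.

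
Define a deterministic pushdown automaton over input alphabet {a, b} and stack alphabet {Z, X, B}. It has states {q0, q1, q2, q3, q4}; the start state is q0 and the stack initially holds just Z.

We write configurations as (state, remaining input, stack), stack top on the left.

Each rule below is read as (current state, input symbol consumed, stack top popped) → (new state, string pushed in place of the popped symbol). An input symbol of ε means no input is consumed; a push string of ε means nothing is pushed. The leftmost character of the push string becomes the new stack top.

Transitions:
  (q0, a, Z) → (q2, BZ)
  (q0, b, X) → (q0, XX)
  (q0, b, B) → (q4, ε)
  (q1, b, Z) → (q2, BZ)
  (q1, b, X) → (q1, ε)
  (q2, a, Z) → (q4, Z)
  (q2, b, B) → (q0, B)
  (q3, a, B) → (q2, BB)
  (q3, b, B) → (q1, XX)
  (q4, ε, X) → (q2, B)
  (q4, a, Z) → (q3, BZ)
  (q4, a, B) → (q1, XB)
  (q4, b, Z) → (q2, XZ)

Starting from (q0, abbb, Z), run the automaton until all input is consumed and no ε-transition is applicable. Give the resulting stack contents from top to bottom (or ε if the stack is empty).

(q0, abbb, Z)
  read a, top Z: go to q2, push BZ → (q2, bbb, BZ)
  read b, top B: go to q0, push B → (q0, bb, BZ)
  read b, top B: go to q4, push ε → (q4, b, Z)
  read b, top Z: go to q2, push XZ → (q2, ε, XZ)
All input consumed in state q2 with stack XZ.

XZ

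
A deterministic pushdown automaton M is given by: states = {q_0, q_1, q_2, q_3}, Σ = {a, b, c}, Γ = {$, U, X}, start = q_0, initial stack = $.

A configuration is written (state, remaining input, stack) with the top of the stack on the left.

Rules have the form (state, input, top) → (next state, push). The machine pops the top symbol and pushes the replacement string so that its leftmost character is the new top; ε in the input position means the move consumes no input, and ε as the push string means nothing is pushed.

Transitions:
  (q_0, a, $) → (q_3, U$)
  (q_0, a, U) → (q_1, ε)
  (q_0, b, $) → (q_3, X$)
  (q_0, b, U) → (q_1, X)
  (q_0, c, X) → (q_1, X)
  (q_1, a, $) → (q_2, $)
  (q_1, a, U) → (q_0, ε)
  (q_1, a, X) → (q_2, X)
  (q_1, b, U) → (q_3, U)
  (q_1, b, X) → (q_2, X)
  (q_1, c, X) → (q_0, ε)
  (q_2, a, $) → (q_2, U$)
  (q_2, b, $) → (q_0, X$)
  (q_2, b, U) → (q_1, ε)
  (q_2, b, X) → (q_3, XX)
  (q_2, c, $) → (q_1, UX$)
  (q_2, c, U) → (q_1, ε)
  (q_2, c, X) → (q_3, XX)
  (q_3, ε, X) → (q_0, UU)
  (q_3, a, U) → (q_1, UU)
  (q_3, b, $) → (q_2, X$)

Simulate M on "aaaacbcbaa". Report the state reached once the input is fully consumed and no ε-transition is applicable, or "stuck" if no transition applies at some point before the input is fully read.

stuck

(q_0, aaaacbcbaa, $)
  read a, top $: go to q_3, push U$ → (q_3, aaacbcbaa, U$)
  read a, top U: go to q_1, push UU → (q_1, aacbcbaa, UU$)
  read a, top U: go to q_0, push ε → (q_0, acbcbaa, U$)
  read a, top U: go to q_1, push ε → (q_1, cbcbaa, $)
No transition for (q_1, c, top $); M blocks with input cbcbaa remaining.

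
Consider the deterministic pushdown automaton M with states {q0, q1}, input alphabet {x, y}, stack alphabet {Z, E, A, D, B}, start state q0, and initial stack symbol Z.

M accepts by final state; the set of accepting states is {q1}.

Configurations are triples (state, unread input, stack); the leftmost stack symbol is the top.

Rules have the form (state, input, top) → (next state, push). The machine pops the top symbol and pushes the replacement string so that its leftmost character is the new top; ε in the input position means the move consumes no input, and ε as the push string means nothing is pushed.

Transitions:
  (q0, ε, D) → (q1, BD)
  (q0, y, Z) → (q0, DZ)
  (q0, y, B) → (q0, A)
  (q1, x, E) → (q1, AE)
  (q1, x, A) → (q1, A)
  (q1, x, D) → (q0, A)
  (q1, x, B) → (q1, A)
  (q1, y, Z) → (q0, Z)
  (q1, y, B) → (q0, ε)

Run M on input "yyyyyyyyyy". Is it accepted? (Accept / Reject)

(q0, yyyyyyyyyy, Z) ⊢ (q0, yyyyyyyyy, DZ) ⊢ (q1, yyyyyyyyy, BDZ) ⊢ (q0, yyyyyyyy, DZ) ⊢ (q1, yyyyyyyy, BDZ) ⊢ (q0, yyyyyyy, DZ) ⊢ (q1, yyyyyyy, BDZ) ⊢ (q0, yyyyyy, DZ) ⊢ (q1, yyyyyy, BDZ) ⊢ (q0, yyyyy, DZ) ⊢ (q1, yyyyy, BDZ) ⊢ (q0, yyyy, DZ) ⊢ (q1, yyyy, BDZ) ⊢ (q0, yyy, DZ) ⊢ (q1, yyy, BDZ) ⊢ (q0, yy, DZ) ⊢ (q1, yy, BDZ) ⊢ (q0, y, DZ) ⊢ (q1, y, BDZ) ⊢ (q0, ε, DZ) ⊢ (q1, ε, BDZ)
All input consumed; state q1 ∈ F.

Accept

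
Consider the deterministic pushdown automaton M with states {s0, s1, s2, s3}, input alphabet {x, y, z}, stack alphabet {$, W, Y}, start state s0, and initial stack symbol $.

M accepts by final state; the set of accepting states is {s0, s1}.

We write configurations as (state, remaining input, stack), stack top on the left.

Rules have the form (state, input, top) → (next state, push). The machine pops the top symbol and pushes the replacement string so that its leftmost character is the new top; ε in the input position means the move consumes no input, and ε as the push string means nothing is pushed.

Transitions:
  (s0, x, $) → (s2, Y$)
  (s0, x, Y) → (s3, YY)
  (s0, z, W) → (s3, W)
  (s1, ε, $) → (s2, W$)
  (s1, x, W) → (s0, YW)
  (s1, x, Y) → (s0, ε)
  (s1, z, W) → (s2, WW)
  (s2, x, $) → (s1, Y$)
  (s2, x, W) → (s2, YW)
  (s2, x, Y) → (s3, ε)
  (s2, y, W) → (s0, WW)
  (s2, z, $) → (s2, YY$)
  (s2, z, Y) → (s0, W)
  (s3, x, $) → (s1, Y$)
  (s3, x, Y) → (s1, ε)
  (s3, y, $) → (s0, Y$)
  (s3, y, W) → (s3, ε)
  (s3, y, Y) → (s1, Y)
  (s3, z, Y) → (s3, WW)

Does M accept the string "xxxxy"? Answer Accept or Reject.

Reject

(s0, xxxxy, $)
  read x, top $: go to s2, push Y$ → (s2, xxxy, Y$)
  read x, top Y: go to s3, push ε → (s3, xxy, $)
  read x, top $: go to s1, push Y$ → (s1, xy, Y$)
  read x, top Y: go to s0, push ε → (s0, y, $)
No transition applies at (s0, y, $); input not fully consumed.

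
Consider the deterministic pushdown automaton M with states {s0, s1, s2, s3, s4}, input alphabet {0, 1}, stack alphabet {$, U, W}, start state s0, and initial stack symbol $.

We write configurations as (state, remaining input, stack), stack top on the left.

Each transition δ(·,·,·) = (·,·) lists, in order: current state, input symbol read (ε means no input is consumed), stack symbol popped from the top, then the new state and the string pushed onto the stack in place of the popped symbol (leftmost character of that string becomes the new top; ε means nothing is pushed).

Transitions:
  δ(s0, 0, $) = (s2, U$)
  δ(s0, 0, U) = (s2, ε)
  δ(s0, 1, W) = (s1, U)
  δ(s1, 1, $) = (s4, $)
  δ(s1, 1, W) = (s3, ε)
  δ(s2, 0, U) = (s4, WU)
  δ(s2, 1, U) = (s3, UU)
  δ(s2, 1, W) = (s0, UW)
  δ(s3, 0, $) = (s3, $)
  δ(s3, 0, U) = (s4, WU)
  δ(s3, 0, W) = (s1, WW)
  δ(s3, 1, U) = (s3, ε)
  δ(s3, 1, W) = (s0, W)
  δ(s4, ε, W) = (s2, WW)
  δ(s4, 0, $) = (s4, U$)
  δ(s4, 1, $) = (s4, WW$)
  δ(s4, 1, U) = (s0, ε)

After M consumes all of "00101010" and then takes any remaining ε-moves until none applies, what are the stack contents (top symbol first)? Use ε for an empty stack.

WWU$

(s0, 00101010, $)
  read 0, top $: go to s2, push U$ → (s2, 0101010, U$)
  read 0, top U: go to s4, push WU → (s4, 101010, WU$)
  ε-move, top W: go to s2, push WW → (s2, 101010, WWU$)
  read 1, top W: go to s0, push UW → (s0, 01010, UWWU$)
  read 0, top U: go to s2, push ε → (s2, 1010, WWU$)
  read 1, top W: go to s0, push UW → (s0, 010, UWWU$)
  read 0, top U: go to s2, push ε → (s2, 10, WWU$)
  read 1, top W: go to s0, push UW → (s0, 0, UWWU$)
  read 0, top U: go to s2, push ε → (s2, ε, WWU$)
All input consumed in state s2 with stack WWU$.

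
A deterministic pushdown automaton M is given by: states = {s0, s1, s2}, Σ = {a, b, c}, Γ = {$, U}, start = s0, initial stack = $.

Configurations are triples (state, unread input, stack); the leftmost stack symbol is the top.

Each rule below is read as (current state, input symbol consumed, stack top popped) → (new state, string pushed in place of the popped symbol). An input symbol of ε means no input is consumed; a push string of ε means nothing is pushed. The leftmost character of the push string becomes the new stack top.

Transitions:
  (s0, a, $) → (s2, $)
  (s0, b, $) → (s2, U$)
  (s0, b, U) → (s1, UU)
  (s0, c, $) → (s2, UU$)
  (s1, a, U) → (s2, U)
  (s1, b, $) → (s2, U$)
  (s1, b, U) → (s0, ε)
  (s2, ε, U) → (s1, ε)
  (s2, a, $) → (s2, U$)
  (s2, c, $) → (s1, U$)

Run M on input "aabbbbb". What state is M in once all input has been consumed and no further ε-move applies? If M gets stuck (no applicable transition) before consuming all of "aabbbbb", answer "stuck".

s1

(s0, aabbbbb, $)
  read a, top $: go to s2, push $ → (s2, abbbbb, $)
  read a, top $: go to s2, push U$ → (s2, bbbbb, U$)
  ε-move, top U: go to s1, push ε → (s1, bbbbb, $)
  read b, top $: go to s2, push U$ → (s2, bbbb, U$)
  ε-move, top U: go to s1, push ε → (s1, bbbb, $)
  read b, top $: go to s2, push U$ → (s2, bbb, U$)
  ε-move, top U: go to s1, push ε → (s1, bbb, $)
  read b, top $: go to s2, push U$ → (s2, bb, U$)
  ε-move, top U: go to s1, push ε → (s1, bb, $)
  read b, top $: go to s2, push U$ → (s2, b, U$)
  ε-move, top U: go to s1, push ε → (s1, b, $)
  read b, top $: go to s2, push U$ → (s2, ε, U$)
  ε-move, top U: go to s1, push ε → (s1, ε, $)
All input consumed; M is in state s1.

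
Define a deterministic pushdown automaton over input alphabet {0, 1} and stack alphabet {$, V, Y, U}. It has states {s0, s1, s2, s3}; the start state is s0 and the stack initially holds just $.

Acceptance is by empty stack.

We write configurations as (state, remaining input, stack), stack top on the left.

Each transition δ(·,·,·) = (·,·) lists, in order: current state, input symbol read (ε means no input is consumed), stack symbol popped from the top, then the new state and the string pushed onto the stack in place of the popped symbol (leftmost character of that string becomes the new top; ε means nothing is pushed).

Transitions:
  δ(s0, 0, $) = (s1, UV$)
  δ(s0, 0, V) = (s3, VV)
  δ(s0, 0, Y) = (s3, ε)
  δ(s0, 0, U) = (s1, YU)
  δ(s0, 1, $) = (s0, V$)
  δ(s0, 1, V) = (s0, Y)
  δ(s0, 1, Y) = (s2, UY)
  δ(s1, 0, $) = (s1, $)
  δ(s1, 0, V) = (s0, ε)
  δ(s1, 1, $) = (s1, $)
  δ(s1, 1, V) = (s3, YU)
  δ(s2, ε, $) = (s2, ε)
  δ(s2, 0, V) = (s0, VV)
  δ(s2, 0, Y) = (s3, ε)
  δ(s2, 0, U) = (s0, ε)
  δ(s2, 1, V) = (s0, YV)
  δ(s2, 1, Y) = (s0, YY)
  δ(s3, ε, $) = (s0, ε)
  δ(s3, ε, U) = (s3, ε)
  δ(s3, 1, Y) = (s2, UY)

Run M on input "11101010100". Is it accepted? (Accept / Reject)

(s0, 11101010100, $) ⊢ (s0, 1101010100, V$) ⊢ (s0, 101010100, Y$) ⊢ (s2, 01010100, UY$) ⊢ (s0, 1010100, Y$) ⊢ (s2, 010100, UY$) ⊢ (s0, 10100, Y$) ⊢ (s2, 0100, UY$) ⊢ (s0, 100, Y$) ⊢ (s2, 00, UY$) ⊢ (s0, 0, Y$) ⊢ (s3, ε, $) ⊢ (s0, ε, ε)
All input consumed and the stack is empty.

Accept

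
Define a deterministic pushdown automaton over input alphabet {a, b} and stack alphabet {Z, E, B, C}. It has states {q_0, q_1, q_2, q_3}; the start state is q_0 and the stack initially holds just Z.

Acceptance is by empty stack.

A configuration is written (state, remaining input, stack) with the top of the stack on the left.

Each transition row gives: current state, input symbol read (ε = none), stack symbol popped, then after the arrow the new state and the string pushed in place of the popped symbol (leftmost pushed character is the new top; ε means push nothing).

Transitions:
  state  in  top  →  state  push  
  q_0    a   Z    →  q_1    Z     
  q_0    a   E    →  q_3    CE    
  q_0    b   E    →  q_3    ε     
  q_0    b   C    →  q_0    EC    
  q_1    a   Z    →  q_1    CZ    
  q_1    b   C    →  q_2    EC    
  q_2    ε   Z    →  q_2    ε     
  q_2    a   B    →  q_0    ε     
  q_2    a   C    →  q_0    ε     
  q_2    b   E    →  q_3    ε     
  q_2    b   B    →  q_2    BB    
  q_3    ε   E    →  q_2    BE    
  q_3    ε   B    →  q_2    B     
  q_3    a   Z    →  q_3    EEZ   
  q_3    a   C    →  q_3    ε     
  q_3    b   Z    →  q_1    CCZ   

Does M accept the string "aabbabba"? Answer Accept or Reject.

Reject

(q_0, aabbabba, Z)
  read a, top Z: go to q_1, push Z → (q_1, abbabba, Z)
  read a, top Z: go to q_1, push CZ → (q_1, bbabba, CZ)
  read b, top C: go to q_2, push EC → (q_2, babba, ECZ)
  read b, top E: go to q_3, push ε → (q_3, abba, CZ)
  read a, top C: go to q_3, push ε → (q_3, bba, Z)
  read b, top Z: go to q_1, push CCZ → (q_1, ba, CCZ)
  read b, top C: go to q_2, push EC → (q_2, a, ECCZ)
No transition applies at (q_2, a, ECCZ); input not fully consumed.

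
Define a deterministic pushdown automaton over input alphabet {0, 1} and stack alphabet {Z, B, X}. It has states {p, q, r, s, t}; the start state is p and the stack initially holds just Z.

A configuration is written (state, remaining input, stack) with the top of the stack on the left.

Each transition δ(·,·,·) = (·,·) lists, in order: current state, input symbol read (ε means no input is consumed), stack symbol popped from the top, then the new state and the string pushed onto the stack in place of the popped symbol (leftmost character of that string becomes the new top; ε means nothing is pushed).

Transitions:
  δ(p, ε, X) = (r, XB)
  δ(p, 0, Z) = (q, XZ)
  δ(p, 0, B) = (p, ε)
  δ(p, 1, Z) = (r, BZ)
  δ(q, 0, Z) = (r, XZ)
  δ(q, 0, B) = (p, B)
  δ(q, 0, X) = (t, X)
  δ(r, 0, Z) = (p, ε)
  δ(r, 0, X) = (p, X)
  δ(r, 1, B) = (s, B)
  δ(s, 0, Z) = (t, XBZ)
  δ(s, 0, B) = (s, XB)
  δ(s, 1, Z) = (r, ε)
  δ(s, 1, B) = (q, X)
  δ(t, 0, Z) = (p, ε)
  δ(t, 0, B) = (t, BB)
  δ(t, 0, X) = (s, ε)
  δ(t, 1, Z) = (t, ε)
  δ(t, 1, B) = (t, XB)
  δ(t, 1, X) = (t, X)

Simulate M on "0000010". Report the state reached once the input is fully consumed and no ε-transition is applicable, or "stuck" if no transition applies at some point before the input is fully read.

(p, 0000010, Z)
  read 0, top Z: go to q, push XZ → (q, 000010, XZ)
  read 0, top X: go to t, push X → (t, 00010, XZ)
  read 0, top X: go to s, push ε → (s, 0010, Z)
  read 0, top Z: go to t, push XBZ → (t, 010, XBZ)
  read 0, top X: go to s, push ε → (s, 10, BZ)
  read 1, top B: go to q, push X → (q, 0, XZ)
  read 0, top X: go to t, push X → (t, ε, XZ)
All input consumed; M is in state t.

t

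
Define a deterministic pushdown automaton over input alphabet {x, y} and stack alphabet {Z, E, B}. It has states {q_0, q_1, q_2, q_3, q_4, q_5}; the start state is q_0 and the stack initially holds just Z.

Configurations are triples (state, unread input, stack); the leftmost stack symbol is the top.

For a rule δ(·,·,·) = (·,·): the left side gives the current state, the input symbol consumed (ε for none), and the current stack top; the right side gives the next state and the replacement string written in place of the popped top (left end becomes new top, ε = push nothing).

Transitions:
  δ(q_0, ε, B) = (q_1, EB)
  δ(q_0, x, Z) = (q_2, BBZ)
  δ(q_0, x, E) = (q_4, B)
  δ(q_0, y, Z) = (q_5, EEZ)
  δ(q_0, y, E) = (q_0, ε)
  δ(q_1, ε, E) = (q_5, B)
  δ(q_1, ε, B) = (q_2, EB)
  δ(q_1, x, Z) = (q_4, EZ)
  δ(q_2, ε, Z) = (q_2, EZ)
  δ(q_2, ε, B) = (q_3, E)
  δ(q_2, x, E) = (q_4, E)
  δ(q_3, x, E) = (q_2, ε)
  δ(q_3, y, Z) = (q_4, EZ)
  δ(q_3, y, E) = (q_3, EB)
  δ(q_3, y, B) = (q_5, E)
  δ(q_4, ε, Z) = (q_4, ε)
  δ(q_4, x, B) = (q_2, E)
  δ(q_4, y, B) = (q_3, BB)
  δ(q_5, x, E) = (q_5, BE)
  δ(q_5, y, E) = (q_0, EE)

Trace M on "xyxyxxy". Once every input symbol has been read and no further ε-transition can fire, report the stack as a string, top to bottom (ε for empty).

(q_0, xyxyxxy, Z) ⊢ (q_2, yxyxxy, BBZ) ⊢ (q_3, yxyxxy, EBZ) ⊢ (q_3, xyxxy, EBBZ) ⊢ (q_2, yxxy, BBZ) ⊢ (q_3, yxxy, EBZ) ⊢ (q_3, xxy, EBBZ) ⊢ (q_2, xy, BBZ) ⊢ (q_3, xy, EBZ) ⊢ (q_2, y, BZ) ⊢ (q_3, y, EZ) ⊢ (q_3, ε, EBZ)
All input consumed in state q_3 with stack EBZ.

EBZ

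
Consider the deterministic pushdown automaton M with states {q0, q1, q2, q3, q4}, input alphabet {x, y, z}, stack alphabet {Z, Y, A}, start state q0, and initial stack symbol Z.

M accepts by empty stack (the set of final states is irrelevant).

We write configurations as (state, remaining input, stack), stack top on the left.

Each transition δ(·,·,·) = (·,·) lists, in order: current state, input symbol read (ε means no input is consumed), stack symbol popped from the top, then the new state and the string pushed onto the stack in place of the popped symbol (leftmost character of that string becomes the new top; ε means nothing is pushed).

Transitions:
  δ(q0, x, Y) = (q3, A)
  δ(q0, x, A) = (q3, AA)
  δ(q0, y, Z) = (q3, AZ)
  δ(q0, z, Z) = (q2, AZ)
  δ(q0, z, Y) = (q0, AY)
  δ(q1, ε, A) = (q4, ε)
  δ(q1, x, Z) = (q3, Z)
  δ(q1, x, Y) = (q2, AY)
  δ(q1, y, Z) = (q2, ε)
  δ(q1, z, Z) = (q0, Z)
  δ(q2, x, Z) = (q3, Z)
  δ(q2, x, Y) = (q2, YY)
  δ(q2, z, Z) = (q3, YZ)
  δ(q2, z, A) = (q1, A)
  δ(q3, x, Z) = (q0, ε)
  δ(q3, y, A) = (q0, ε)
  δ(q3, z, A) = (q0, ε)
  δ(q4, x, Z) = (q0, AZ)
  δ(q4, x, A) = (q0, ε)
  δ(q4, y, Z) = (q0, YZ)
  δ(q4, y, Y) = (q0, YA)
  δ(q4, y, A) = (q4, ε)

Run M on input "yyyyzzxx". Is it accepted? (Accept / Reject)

(q0, yyyyzzxx, Z)
  read y, top Z: go to q3, push AZ → (q3, yyyzzxx, AZ)
  read y, top A: go to q0, push ε → (q0, yyzzxx, Z)
  read y, top Z: go to q3, push AZ → (q3, yzzxx, AZ)
  read y, top A: go to q0, push ε → (q0, zzxx, Z)
  read z, top Z: go to q2, push AZ → (q2, zxx, AZ)
  read z, top A: go to q1, push A → (q1, xx, AZ)
  ε-move, top A: go to q4, push ε → (q4, xx, Z)
  read x, top Z: go to q0, push AZ → (q0, x, AZ)
  read x, top A: go to q3, push AA → (q3, ε, AAZ)
All input consumed; stack is AAZ, not empty, and no further ε-move applies.

Reject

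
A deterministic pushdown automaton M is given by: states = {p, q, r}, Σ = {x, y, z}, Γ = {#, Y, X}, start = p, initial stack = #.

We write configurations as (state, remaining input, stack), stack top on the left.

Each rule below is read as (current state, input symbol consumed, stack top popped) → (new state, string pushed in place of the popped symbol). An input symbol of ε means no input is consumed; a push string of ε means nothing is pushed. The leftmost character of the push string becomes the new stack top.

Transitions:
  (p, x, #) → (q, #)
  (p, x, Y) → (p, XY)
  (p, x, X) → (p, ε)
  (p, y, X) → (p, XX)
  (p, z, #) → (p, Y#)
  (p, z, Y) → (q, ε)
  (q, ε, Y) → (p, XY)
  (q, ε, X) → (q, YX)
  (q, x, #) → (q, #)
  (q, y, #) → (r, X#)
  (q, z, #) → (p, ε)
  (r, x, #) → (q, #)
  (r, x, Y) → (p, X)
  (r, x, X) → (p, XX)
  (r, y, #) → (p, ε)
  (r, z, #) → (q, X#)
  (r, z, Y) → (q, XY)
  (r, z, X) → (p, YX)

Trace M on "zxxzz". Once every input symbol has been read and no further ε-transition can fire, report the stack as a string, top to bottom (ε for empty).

(p, zxxzz, #)
  read z, top #: go to p, push Y# → (p, xxzz, Y#)
  read x, top Y: go to p, push XY → (p, xzz, XY#)
  read x, top X: go to p, push ε → (p, zz, Y#)
  read z, top Y: go to q, push ε → (q, z, #)
  read z, top #: go to p, push ε → (p, ε, ε)
All input consumed in state p with stack ε.

ε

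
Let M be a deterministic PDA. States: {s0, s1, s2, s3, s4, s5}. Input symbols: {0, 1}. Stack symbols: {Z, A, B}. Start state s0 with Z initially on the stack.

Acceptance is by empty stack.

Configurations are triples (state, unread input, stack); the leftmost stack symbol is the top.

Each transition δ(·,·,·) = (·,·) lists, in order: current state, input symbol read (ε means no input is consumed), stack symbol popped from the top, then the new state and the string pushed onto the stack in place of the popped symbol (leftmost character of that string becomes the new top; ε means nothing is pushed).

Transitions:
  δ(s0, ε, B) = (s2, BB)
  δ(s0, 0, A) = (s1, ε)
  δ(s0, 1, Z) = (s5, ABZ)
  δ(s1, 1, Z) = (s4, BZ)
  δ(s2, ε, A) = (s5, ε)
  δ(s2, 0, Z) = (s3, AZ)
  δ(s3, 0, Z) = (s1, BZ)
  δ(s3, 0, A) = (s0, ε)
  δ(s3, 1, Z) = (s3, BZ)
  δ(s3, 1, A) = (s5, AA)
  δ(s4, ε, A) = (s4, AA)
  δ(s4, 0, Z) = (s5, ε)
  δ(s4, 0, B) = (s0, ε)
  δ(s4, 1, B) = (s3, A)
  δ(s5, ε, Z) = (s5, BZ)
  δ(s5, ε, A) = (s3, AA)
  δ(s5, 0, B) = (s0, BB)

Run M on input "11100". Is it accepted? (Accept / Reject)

Reject

(s0, 11100, Z)
  read 1, top Z: go to s5, push ABZ → (s5, 1100, ABZ)
  ε-move, top A: go to s3, push AA → (s3, 1100, AABZ)
  read 1, top A: go to s5, push AA → (s5, 100, AAABZ)
  ε-move, top A: go to s3, push AA → (s3, 100, AAAABZ)
  read 1, top A: go to s5, push AA → (s5, 00, AAAAABZ)
  ε-move, top A: go to s3, push AA → (s3, 00, AAAAAABZ)
  read 0, top A: go to s0, push ε → (s0, 0, AAAAABZ)
  read 0, top A: go to s1, push ε → (s1, ε, AAAABZ)
All input consumed; stack is AAAABZ, not empty, and no further ε-move applies.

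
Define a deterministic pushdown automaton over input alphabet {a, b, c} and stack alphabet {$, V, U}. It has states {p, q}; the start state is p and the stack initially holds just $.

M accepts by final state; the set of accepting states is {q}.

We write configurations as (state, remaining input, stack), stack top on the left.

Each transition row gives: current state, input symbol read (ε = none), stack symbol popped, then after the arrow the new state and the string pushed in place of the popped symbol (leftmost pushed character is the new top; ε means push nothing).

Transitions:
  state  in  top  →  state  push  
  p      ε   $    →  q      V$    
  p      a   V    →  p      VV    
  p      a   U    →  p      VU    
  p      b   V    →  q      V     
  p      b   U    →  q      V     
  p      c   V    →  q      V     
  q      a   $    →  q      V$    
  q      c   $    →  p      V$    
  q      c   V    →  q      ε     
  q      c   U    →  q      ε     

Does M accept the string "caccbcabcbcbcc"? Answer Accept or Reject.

Reject

(p, caccbcabcbcbcc, $)
  ε-move, top $: go to q, push V$ → (q, caccbcabcbcbcc, V$)
  read c, top V: go to q, push ε → (q, accbcabcbcbcc, $)
  read a, top $: go to q, push V$ → (q, ccbcabcbcbcc, V$)
  read c, top V: go to q, push ε → (q, cbcabcbcbcc, $)
  read c, top $: go to p, push V$ → (p, bcabcbcbcc, V$)
  read b, top V: go to q, push V → (q, cabcbcbcc, V$)
  read c, top V: go to q, push ε → (q, abcbcbcc, $)
  read a, top $: go to q, push V$ → (q, bcbcbcc, V$)
No transition applies at (q, bcbcbcc, V$); input not fully consumed.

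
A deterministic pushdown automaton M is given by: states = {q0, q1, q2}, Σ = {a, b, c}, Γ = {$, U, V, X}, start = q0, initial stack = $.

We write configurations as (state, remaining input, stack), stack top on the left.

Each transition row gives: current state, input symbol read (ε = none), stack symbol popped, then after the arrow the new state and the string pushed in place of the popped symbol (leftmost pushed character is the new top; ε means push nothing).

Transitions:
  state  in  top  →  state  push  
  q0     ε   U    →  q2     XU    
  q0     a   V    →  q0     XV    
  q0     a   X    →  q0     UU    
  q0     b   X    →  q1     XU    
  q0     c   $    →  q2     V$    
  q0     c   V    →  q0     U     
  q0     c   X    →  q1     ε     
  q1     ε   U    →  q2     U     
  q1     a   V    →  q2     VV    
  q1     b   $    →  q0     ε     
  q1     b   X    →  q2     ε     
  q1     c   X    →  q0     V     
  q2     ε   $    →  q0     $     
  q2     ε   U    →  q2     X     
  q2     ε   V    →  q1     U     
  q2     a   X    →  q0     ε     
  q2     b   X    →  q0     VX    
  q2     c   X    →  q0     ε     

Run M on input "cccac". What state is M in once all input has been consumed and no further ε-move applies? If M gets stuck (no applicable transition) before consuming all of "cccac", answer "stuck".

(q0, cccac, $)
  read c, top $: go to q2, push V$ → (q2, ccac, V$)
  ε-move, top V: go to q1, push U → (q1, ccac, U$)
  ε-move, top U: go to q2, push U → (q2, ccac, U$)
  ε-move, top U: go to q2, push X → (q2, ccac, X$)
  read c, top X: go to q0, push ε → (q0, cac, $)
  read c, top $: go to q2, push V$ → (q2, ac, V$)
  ε-move, top V: go to q1, push U → (q1, ac, U$)
  ε-move, top U: go to q2, push U → (q2, ac, U$)
  ε-move, top U: go to q2, push X → (q2, ac, X$)
  read a, top X: go to q0, push ε → (q0, c, $)
  read c, top $: go to q2, push V$ → (q2, ε, V$)
  ε-move, top V: go to q1, push U → (q1, ε, U$)
  ε-move, top U: go to q2, push U → (q2, ε, U$)
  ε-move, top U: go to q2, push X → (q2, ε, X$)
All input consumed; M is in state q2.

q2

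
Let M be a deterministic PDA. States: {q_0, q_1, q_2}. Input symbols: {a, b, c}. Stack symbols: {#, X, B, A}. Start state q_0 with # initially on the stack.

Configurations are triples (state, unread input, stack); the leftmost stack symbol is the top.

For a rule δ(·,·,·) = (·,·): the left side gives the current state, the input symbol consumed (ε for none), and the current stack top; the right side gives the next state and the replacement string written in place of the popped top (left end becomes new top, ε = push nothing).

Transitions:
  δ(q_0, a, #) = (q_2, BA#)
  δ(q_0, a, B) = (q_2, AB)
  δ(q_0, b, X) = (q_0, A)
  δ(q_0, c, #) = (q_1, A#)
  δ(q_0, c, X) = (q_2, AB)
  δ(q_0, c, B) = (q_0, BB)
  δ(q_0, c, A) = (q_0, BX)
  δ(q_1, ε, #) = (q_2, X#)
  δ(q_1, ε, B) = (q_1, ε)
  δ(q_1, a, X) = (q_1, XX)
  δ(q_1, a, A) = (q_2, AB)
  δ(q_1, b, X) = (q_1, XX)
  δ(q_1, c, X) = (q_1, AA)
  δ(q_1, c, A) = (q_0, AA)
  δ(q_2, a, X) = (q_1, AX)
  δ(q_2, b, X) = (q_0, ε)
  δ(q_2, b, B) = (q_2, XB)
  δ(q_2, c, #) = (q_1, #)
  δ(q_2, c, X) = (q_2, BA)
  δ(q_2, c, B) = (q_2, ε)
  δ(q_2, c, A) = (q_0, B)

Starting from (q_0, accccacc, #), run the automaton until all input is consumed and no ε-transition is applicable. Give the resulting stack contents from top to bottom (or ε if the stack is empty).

(q_0, accccacc, #)
  read a, top #: go to q_2, push BA# → (q_2, ccccacc, BA#)
  read c, top B: go to q_2, push ε → (q_2, cccacc, A#)
  read c, top A: go to q_0, push B → (q_0, ccacc, B#)
  read c, top B: go to q_0, push BB → (q_0, cacc, BB#)
  read c, top B: go to q_0, push BB → (q_0, acc, BBB#)
  read a, top B: go to q_2, push AB → (q_2, cc, ABBB#)
  read c, top A: go to q_0, push B → (q_0, c, BBBB#)
  read c, top B: go to q_0, push BB → (q_0, ε, BBBBB#)
All input consumed in state q_0 with stack BBBBB#.

BBBBB#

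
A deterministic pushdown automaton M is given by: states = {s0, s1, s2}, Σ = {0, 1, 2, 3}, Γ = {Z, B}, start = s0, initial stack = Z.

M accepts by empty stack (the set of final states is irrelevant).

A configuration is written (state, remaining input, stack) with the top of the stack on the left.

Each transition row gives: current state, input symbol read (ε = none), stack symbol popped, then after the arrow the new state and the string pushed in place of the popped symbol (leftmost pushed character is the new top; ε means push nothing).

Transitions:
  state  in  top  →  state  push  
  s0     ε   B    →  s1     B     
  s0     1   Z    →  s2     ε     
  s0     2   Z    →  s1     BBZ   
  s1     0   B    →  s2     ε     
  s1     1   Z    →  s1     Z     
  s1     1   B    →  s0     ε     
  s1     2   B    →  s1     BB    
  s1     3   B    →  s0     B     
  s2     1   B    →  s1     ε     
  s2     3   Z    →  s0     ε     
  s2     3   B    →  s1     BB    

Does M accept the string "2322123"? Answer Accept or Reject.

(s0, 2322123, Z)
  read 2, top Z: go to s1, push BBZ → (s1, 322123, BBZ)
  read 3, top B: go to s0, push B → (s0, 22123, BBZ)
  ε-move, top B: go to s1, push B → (s1, 22123, BBZ)
  read 2, top B: go to s1, push BB → (s1, 2123, BBBZ)
  read 2, top B: go to s1, push BB → (s1, 123, BBBBZ)
  read 1, top B: go to s0, push ε → (s0, 23, BBBZ)
  ε-move, top B: go to s1, push B → (s1, 23, BBBZ)
  read 2, top B: go to s1, push BB → (s1, 3, BBBBZ)
  read 3, top B: go to s0, push B → (s0, ε, BBBBZ)
  ε-move, top B: go to s1, push B → (s1, ε, BBBBZ)
All input consumed; stack is BBBBZ, not empty, and no further ε-move applies.

Reject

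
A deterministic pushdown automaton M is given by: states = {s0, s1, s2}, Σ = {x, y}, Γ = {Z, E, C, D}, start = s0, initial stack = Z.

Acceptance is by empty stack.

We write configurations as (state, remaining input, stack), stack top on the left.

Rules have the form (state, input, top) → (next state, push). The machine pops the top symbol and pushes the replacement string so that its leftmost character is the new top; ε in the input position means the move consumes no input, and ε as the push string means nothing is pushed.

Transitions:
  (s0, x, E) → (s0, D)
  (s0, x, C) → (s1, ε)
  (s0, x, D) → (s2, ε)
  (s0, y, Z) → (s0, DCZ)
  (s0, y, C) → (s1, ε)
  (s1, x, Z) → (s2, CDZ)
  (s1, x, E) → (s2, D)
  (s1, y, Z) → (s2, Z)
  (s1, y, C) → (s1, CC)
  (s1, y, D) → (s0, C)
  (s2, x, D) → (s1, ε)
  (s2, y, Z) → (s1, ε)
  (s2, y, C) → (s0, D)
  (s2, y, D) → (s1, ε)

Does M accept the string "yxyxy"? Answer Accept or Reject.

(s0, yxyxy, Z) ⊢ (s0, xyxy, DCZ) ⊢ (s2, yxy, CZ) ⊢ (s0, xy, DZ) ⊢ (s2, y, Z) ⊢ (s1, ε, ε)
All input consumed and the stack is empty.

Accept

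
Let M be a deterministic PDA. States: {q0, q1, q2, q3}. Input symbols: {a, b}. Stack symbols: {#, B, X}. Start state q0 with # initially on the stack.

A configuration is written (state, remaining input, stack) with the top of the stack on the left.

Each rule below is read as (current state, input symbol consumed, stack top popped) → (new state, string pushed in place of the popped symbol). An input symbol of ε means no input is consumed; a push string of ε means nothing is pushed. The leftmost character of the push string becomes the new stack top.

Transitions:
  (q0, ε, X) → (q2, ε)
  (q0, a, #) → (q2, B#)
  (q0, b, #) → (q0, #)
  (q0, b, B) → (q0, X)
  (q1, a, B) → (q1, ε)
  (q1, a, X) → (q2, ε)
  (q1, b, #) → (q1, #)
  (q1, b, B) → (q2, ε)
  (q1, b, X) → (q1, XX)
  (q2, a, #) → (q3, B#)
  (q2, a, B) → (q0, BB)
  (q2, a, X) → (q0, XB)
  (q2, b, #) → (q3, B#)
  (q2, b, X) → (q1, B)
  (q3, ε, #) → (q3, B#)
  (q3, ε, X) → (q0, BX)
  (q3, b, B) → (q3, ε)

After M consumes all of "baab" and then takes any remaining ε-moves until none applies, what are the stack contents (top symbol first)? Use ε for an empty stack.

B#

(q0, baab, #)
  read b, top #: go to q0, push # → (q0, aab, #)
  read a, top #: go to q2, push B# → (q2, ab, B#)
  read a, top B: go to q0, push BB → (q0, b, BB#)
  read b, top B: go to q0, push X → (q0, ε, XB#)
  ε-move, top X: go to q2, push ε → (q2, ε, B#)
All input consumed in state q2 with stack B#.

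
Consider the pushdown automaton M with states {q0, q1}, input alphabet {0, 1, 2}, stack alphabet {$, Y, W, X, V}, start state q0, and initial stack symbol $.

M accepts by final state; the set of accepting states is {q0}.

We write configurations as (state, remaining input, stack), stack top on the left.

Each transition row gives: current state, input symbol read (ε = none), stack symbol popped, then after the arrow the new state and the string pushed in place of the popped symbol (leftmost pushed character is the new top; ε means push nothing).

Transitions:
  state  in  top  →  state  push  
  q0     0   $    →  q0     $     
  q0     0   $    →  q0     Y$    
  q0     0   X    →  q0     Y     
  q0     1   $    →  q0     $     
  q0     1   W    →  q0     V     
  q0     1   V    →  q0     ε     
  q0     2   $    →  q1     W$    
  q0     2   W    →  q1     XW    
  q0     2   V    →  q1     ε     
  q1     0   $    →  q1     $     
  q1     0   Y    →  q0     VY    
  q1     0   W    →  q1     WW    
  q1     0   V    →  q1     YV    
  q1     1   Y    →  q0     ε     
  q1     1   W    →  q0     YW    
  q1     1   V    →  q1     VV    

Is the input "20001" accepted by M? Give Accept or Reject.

Accept

One accepting computation: (q0, 20001, $) ⊢ (q1, 0001, W$) ⊢ (q1, 001, WW$) ⊢ (q1, 01, WWW$) ⊢ (q1, 1, WWWW$) ⊢ (q0, ε, YWWWW$)
All input consumed and state q0 ∈ F.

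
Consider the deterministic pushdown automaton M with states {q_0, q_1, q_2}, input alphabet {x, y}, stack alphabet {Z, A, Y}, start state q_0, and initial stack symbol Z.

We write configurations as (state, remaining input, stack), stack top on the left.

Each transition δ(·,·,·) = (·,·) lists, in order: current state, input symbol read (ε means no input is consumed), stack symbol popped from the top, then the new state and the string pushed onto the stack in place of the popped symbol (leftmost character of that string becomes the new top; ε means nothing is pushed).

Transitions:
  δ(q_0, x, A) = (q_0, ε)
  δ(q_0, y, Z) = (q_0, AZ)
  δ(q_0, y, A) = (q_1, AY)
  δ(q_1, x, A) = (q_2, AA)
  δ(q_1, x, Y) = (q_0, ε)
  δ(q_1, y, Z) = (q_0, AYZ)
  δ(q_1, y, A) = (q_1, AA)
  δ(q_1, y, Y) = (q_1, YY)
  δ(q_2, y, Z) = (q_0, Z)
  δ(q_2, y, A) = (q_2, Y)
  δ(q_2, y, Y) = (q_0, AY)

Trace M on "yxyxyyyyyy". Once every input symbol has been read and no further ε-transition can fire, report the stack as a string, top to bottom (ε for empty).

(q_0, yxyxyyyyyy, Z)
  read y, top Z: go to q_0, push AZ → (q_0, xyxyyyyyy, AZ)
  read x, top A: go to q_0, push ε → (q_0, yxyyyyyy, Z)
  read y, top Z: go to q_0, push AZ → (q_0, xyyyyyy, AZ)
  read x, top A: go to q_0, push ε → (q_0, yyyyyy, Z)
  read y, top Z: go to q_0, push AZ → (q_0, yyyyy, AZ)
  read y, top A: go to q_1, push AY → (q_1, yyyy, AYZ)
  read y, top A: go to q_1, push AA → (q_1, yyy, AAYZ)
  read y, top A: go to q_1, push AA → (q_1, yy, AAAYZ)
  read y, top A: go to q_1, push AA → (q_1, y, AAAAYZ)
  read y, top A: go to q_1, push AA → (q_1, ε, AAAAAYZ)
All input consumed in state q_1 with stack AAAAAYZ.

AAAAAYZ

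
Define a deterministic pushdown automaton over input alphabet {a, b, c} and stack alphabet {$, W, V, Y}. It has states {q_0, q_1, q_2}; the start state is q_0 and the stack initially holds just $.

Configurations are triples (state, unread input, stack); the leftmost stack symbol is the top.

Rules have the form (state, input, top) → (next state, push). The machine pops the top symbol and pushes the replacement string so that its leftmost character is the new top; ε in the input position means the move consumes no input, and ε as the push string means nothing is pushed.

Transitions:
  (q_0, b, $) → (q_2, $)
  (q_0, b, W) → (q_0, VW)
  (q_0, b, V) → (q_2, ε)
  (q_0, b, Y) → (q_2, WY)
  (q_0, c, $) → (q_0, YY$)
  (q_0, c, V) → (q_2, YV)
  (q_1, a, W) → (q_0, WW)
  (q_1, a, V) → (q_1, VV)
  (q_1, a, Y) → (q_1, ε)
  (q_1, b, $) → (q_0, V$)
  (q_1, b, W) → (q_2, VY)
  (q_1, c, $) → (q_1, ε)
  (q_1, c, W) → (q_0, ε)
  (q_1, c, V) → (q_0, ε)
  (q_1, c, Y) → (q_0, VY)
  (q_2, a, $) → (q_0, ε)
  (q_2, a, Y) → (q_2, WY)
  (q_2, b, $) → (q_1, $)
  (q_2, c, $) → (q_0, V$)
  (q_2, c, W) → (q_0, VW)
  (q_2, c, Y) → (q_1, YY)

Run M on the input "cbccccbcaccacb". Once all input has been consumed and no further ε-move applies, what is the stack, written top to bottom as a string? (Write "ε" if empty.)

(q_0, cbccccbcaccacb, $)
  read c, top $: go to q_0, push YY$ → (q_0, bccccbcaccacb, YY$)
  read b, top Y: go to q_2, push WY → (q_2, ccccbcaccacb, WYY$)
  read c, top W: go to q_0, push VW → (q_0, cccbcaccacb, VWYY$)
  read c, top V: go to q_2, push YV → (q_2, ccbcaccacb, YVWYY$)
  read c, top Y: go to q_1, push YY → (q_1, cbcaccacb, YYVWYY$)
  read c, top Y: go to q_0, push VY → (q_0, bcaccacb, VYYVWYY$)
  read b, top V: go to q_2, push ε → (q_2, caccacb, YYVWYY$)
  read c, top Y: go to q_1, push YY → (q_1, accacb, YYYVWYY$)
  read a, top Y: go to q_1, push ε → (q_1, ccacb, YYVWYY$)
  read c, top Y: go to q_0, push VY → (q_0, cacb, VYYVWYY$)
  read c, top V: go to q_2, push YV → (q_2, acb, YVYYVWYY$)
  read a, top Y: go to q_2, push WY → (q_2, cb, WYVYYVWYY$)
  read c, top W: go to q_0, push VW → (q_0, b, VWYVYYVWYY$)
  read b, top V: go to q_2, push ε → (q_2, ε, WYVYYVWYY$)
All input consumed in state q_2 with stack WYVYYVWYY$.

WYVYYVWYY$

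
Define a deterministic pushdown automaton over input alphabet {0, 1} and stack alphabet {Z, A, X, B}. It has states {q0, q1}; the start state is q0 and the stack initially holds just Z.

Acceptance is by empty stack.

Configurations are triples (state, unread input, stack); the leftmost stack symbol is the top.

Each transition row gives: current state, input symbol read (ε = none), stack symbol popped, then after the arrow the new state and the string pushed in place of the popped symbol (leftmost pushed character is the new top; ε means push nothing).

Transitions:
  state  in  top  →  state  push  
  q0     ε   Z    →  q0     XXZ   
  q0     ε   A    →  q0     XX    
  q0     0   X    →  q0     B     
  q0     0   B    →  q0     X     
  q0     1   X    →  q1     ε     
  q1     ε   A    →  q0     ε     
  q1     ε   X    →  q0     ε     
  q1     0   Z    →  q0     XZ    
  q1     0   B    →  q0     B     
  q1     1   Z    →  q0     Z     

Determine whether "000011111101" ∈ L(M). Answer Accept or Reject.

Reject

(q0, 000011111101, Z)
  ε-move, top Z: go to q0, push XXZ → (q0, 000011111101, XXZ)
  read 0, top X: go to q0, push B → (q0, 00011111101, BXZ)
  read 0, top B: go to q0, push X → (q0, 0011111101, XXZ)
  read 0, top X: go to q0, push B → (q0, 011111101, BXZ)
  read 0, top B: go to q0, push X → (q0, 11111101, XXZ)
  read 1, top X: go to q1, push ε → (q1, 1111101, XZ)
  ε-move, top X: go to q0, push ε → (q0, 1111101, Z)
  ε-move, top Z: go to q0, push XXZ → (q0, 1111101, XXZ)
  read 1, top X: go to q1, push ε → (q1, 111101, XZ)
  ε-move, top X: go to q0, push ε → (q0, 111101, Z)
  ε-move, top Z: go to q0, push XXZ → (q0, 111101, XXZ)
  read 1, top X: go to q1, push ε → (q1, 11101, XZ)
  ε-move, top X: go to q0, push ε → (q0, 11101, Z)
  ε-move, top Z: go to q0, push XXZ → (q0, 11101, XXZ)
  read 1, top X: go to q1, push ε → (q1, 1101, XZ)
  ε-move, top X: go to q0, push ε → (q0, 1101, Z)
  ε-move, top Z: go to q0, push XXZ → (q0, 1101, XXZ)
  read 1, top X: go to q1, push ε → (q1, 101, XZ)
  ε-move, top X: go to q0, push ε → (q0, 101, Z)
  ε-move, top Z: go to q0, push XXZ → (q0, 101, XXZ)
  read 1, top X: go to q1, push ε → (q1, 01, XZ)
  ε-move, top X: go to q0, push ε → (q0, 01, Z)
  ε-move, top Z: go to q0, push XXZ → (q0, 01, XXZ)
  read 0, top X: go to q0, push B → (q0, 1, BXZ)
No transition applies at (q0, 1, BXZ); input not fully consumed.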